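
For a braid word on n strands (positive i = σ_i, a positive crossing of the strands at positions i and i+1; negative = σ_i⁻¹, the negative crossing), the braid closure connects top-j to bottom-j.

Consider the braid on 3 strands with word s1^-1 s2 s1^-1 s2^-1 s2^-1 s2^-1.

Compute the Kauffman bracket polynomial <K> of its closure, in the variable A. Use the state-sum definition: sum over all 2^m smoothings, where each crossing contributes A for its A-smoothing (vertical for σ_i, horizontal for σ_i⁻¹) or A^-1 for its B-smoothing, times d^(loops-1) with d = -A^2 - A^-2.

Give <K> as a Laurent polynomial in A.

Braid: s1^-1 s2 s1^-1 s2^-1 s2^-1 s2^-1 on 3 strands, 6 crossings.
Writhe w = (#positive) - (#negative) = 1 - 5 = -4.
State-sum expansion of <K>. There are 2^6 = 64 states.
Each crossing splits two ways (0=vertical, 1=horizontal). The state's weight is A^(#A-smoothings - #B-smoothings) * d^(loops - 1).
Tabulate the states by total A-exponent and number of loops L (A-exp: L × count):
  A^6: L=4 ×1
  A^4: L=3 ×6
  A^2: L=2 ×12, L=4 ×3
  A^0: L=1 ×9, L=3 ×10, L=5 ×1
  A^-2: L=2 ×12, L=4 ×3
  A^-4: L=1 ×2, L=3 ×4
  A^-6: L=2 ×1
Each group contributes A^e * Σ count * d^(L-1):
Powers of d = -A^2 - A^-2: d^2 = A^4 + 2 + A^-4; d^3 = -A^6 - 3*A^2 - 3*A^-2 - A^-6; d^4 = A^8 + 4*A^4 + 6 + 4*A^-4 + A^-8.
  A^6 * (d^3) = -A^12 - 3*A^8 - 3*A^4 - 1
  A^4 * (6*d^2) = 6*A^8 + 12*A^4 + 6
  A^2 * (12*d + 3*d^3) = -3*A^8 - 21*A^4 - 21 - 3*A^-4
  A^0 * (9 + 10*d^2 + d^4) = A^8 + 14*A^4 + 35 + 14*A^-4 + A^-8
  A^-2 * (12*d + 3*d^3) = -3*A^4 - 21 - 21*A^-4 - 3*A^-8
  A^-4 * (2 + 4*d^2) = 4 + 10*A^-4 + 4*A^-8
  A^-6 * (d) = -A^-4 - A^-8
Summing the groups: <K> = -A^12 + A^8 - A^4 + 2 - A^-4 + A^-8

Answer: -A^12 + A^8 - A^4 + 2 - A^-4 + A^-8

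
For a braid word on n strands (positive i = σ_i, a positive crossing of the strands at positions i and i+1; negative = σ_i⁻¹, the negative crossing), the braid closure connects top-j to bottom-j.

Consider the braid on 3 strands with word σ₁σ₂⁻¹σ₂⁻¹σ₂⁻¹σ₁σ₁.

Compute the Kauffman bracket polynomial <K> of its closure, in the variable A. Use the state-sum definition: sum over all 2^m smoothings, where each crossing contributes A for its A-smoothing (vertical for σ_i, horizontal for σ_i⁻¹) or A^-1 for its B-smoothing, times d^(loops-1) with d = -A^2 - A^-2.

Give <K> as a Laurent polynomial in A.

-A^12 + A^8 - A^4 + 3 - A^-4 + A^-8 - A^-12

Derivation:
Braid: s1 s2^-1 s2^-1 s2^-1 s1 s1 on 3 strands, 6 crossings.
Writhe w = (#positive) - (#negative) = 3 - 3 = 0.
Enumerate smoothing states for the bracket polynomial. There are 2^6 = 64 states.
For each crossing: s=0 is the vertical smoothing, s=1 horizontal. Crossing k contributes A^(sign_k * (1 - 2*s_k)); loop factor d = -A^2 - A^-2.
Tabulate the states by total A-exponent and number of loops L (A-exp: L × count):
  A^6: L=4 ×1
  A^4: L=3 ×6
  A^2: L=2 ×12, L=4 ×3
  A^0: L=1 ×9, L=3 ×10, L=5 ×1
  A^-2: L=2 ×12, L=4 ×3
  A^-4: L=3 ×6
  A^-6: L=4 ×1
Each group contributes A^e * Σ count * d^(L-1):
Powers of d = -A^2 - A^-2: d^2 = A^4 + 2 + A^-4; d^3 = -A^6 - 3*A^2 - 3*A^-2 - A^-6; d^4 = A^8 + 4*A^4 + 6 + 4*A^-4 + A^-8.
  A^6 * (d^3) = -A^12 - 3*A^8 - 3*A^4 - 1
  A^4 * (6*d^2) = 6*A^8 + 12*A^4 + 6
  A^2 * (12*d + 3*d^3) = -3*A^8 - 21*A^4 - 21 - 3*A^-4
  A^0 * (9 + 10*d^2 + d^4) = A^8 + 14*A^4 + 35 + 14*A^-4 + A^-8
  A^-2 * (12*d + 3*d^3) = -3*A^4 - 21 - 21*A^-4 - 3*A^-8
  A^-4 * (6*d^2) = 6 + 12*A^-4 + 6*A^-8
  A^-6 * (d^3) = -1 - 3*A^-4 - 3*A^-8 - A^-12
Summing the groups: <K> = -A^12 + A^8 - A^4 + 3 - A^-4 + A^-8 - A^-12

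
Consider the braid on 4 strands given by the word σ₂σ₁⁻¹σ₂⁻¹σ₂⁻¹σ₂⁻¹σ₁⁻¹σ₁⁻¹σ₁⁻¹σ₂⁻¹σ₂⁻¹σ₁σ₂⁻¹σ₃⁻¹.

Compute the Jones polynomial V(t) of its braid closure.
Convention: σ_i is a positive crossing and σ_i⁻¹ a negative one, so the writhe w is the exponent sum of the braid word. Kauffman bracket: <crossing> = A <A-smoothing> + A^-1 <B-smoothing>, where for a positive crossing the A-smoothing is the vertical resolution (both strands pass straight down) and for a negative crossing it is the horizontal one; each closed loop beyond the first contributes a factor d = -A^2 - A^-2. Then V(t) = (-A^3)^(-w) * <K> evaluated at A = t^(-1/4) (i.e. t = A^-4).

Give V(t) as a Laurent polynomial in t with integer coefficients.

t^-3 + 2*t^-5 - 2*t^-6 + 2*t^-7 - 3*t^-8 + 2*t^-9 - 2*t^-10 + t^-11

Derivation:
The presented braid s2 s1^-1 s2^-1 s2^-1 s2^-1 s1^-1 s1^-1 s1^-1 s2^-1 s2^-1 s1 s2^-1 s3^-1 on 4 strands reduces by inverse Markov moves (closure unchanged at each step):
  Destabilize: the word has the form β·s3^-1 where s3^-1 occurs only as the final letter (β ∈ B_3); drop it and the last strand → 3 strands.
  Deconjugate: the word is γ·β·γ⁻¹ with γ = s2 s1^-1 (prefix) and γ⁻¹ = s1 s2^-1 (suffix); strip both.
Reduced to β = s2^-1 s2^-1 s2^-1 s1^-1 s1^-1 s1^-1 s2^-1 s2^-1 on 3 strands, 8 crossings.
Compute on β:
Braid: s2^-1 s2^-1 s2^-1 s1^-1 s1^-1 s1^-1 s2^-1 s2^-1 on 3 strands, 8 crossings.
Writhe w = (#positive) - (#negative) = 0 - 8 = -8.
State-sum expansion of <K>. There are 2^8 = 256 states.
Smooth each crossing (0=||, 1=⌣⌢); contribution A^(Σ sign_k(1-2s_k)) * d^(L-1).
Tabulate the states by total A-exponent and number of loops L (A-exp: L × count):
  A^8: L=7 ×1
  A^6: L=6 ×8
  A^4: L=5 ×28
  A^2: L=4 ×55, L=6 ×1
  A^0: L=3 ×65, L=5 ×5
  A^-2: L=2 ×45, L=4 ×11
  A^-4: L=1 ×15, L=3 ×13
  A^-6: L=2 ×8
  A^-8: L=3 ×1
Each group contributes A^e * Σ count * d^(L-1):
Powers of d = -A^2 - A^-2: d^2 = A^4 + 2 + A^-4; d^3 = -A^6 - 3*A^2 - 3*A^-2 - A^-6; d^4 = A^8 + 4*A^4 + 6 + 4*A^-4 + A^-8; d^5 = -A^10 - 5*A^6 - 10*A^2 - 10*A^-2 - 5*A^-6 - A^-10; d^6 = A^12 + 6*A^8 + 15*A^4 + 20 + 15*A^-4 + 6*A^-8 + A^-12.
  A^8 * (d^6) = A^20 + 6*A^16 + 15*A^12 + 20*A^8 + 15*A^4 + 6 + A^-4
  A^6 * (8*d^5) = -8*A^16 - 40*A^12 - 80*A^8 - 80*A^4 - 40 - 8*A^-4
  A^4 * (28*d^4) = 28*A^12 + 112*A^8 + 168*A^4 + 112 + 28*A^-4
  A^2 * (55*d^3 + d^5) = -A^12 - 60*A^8 - 175*A^4 - 175 - 60*A^-4 - A^-8
  A^0 * (65*d^2 + 5*d^4) = 5*A^8 + 85*A^4 + 160 + 85*A^-4 + 5*A^-8
  A^-2 * (45*d + 11*d^3) = -11*A^4 - 78 - 78*A^-4 - 11*A^-8
  A^-4 * (15 + 13*d^2) = 13 + 41*A^-4 + 13*A^-8
  A^-6 * (8*d) = -8*A^-4 - 8*A^-8
  A^-8 * (d^2) = A^-4 + 2*A^-8 + A^-12
Summing the groups: <K> = A^20 - 2*A^16 + 2*A^12 - 3*A^8 + 2*A^4 - 2 + 2*A^-4 + A^-12
Normalise by the writhe: (-A^3)^(-w) = (-A^3)^(8) = A^24, so f(A) = A^24 * <K> = A^44 - 2*A^40 + 2*A^36 - 3*A^32 + 2*A^28 - 2*A^24 + 2*A^20 + A^12.
Substitute A = t^(-1/4), i.e. A^e → t^(-e/4): V(t) = t^-3 + 2*t^-5 - 2*t^-6 + 2*t^-7 - 3*t^-8 + 2*t^-9 - 2*t^-10 + t^-11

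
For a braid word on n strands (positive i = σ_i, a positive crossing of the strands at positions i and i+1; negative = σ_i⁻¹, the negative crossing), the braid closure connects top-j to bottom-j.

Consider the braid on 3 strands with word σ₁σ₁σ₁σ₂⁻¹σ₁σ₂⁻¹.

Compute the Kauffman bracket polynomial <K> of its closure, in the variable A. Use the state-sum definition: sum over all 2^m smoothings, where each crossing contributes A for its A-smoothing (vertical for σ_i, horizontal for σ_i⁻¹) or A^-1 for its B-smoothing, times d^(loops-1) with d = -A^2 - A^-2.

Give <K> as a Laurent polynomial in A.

Braid: s1 s1 s1 s2^-1 s1 s2^-1 on 3 strands, 6 crossings.
Writhe w = (#positive) - (#negative) = 4 - 2 = 2.
State-sum expansion of <K>. There are 2^6 = 64 states.
Smooth each crossing (0=||, 1=⌣⌢); contribution A^(Σ sign_k(1-2s_k)) * d^(L-1).
Tabulate the states by total A-exponent and number of loops L (A-exp: L × count):
  A^6: L=3 ×1
  A^4: L=2 ×6
  A^2: L=1 ×11, L=3 ×4
  A^0: L=2 ×19, L=4 ×1
  A^-2: L=3 ×15
  A^-4: L=4 ×6
  A^-6: L=5 ×1
Each group contributes A^e * Σ count * d^(L-1):
Powers of d = -A^2 - A^-2: d^2 = A^4 + 2 + A^-4; d^3 = -A^6 - 3*A^2 - 3*A^-2 - A^-6; d^4 = A^8 + 4*A^4 + 6 + 4*A^-4 + A^-8.
  A^6 * (d^2) = A^10 + 2*A^6 + A^2
  A^4 * (6*d) = -6*A^6 - 6*A^2
  A^2 * (11 + 4*d^2) = 4*A^6 + 19*A^2 + 4*A^-2
  A^0 * (19*d + d^3) = -A^6 - 22*A^2 - 22*A^-2 - A^-6
  A^-2 * (15*d^2) = 15*A^2 + 30*A^-2 + 15*A^-6
  A^-4 * (6*d^3) = -6*A^2 - 18*A^-2 - 18*A^-6 - 6*A^-10
  A^-6 * (d^4) = A^2 + 4*A^-2 + 6*A^-6 + 4*A^-10 + A^-14
Summing the groups: <K> = A^10 - A^6 + 2*A^2 - 2*A^-2 + 2*A^-6 - 2*A^-10 + A^-14

Answer: A^10 - A^6 + 2*A^2 - 2*A^-2 + 2*A^-6 - 2*A^-10 + A^-14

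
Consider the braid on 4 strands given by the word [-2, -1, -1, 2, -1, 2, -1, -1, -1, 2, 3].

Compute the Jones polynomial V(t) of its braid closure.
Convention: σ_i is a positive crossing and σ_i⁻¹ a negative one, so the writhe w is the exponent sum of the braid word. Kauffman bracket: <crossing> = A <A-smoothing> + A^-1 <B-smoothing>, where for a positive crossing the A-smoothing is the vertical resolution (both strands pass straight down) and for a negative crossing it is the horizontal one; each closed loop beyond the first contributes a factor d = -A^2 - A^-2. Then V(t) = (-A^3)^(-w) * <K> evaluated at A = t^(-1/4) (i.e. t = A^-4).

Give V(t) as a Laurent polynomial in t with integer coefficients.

1 - t^-1 + 2*t^-2 - 2*t^-3 + 3*t^-4 - 3*t^-5 + 2*t^-6 - 2*t^-7 + t^-8

Derivation:
The presented braid s2^-1 s1^-1 s1^-1 s2 s1^-1 s2 s1^-1 s1^-1 s1^-1 s2 s3 on 4 strands reduces by inverse Markov moves (closure unchanged at each step):
  Destabilize: the word has the form β·s3 where s3 occurs only as the final letter (β ∈ B_3); drop it and the last strand → 3 strands.
  Deconjugate: the word is γ·β·γ⁻¹ with γ = s2^-1 (prefix) and γ⁻¹ = s2 (suffix); strip both.
Reduced to β = s1^-1 s1^-1 s2 s1^-1 s2 s1^-1 s1^-1 s1^-1 on 3 strands, 8 crossings.
Compute on β:
Braid: s1^-1 s1^-1 s2 s1^-1 s2 s1^-1 s1^-1 s1^-1 on 3 strands, 8 crossings.
Writhe w = (#positive) - (#negative) = 2 - 6 = -4.
Enumerate smoothing states for the bracket polynomial. There are 2^8 = 256 states.
Smooth each crossing (0=||, 1=⌣⌢); contribution A^(Σ sign_k(1-2s_k)) * d^(L-1).
Tabulate the states by total A-exponent and number of loops L (A-exp: L × count):
  A^8: L=7 ×1
  A^6: L=6 ×8
  A^4: L=5 ×28
  A^2: L=4 ×55, L=6 ×1
  A^0: L=3 ×65, L=5 ×5
  A^-2: L=2 ×46, L=4 ×10
  A^-4: L=1 ×17, L=3 ×11
  A^-6: L=2 ×8
  A^-8: L=3 ×1
Each group contributes A^e * Σ count * d^(L-1):
Powers of d = -A^2 - A^-2: d^2 = A^4 + 2 + A^-4; d^3 = -A^6 - 3*A^2 - 3*A^-2 - A^-6; d^4 = A^8 + 4*A^4 + 6 + 4*A^-4 + A^-8; d^5 = -A^10 - 5*A^6 - 10*A^2 - 10*A^-2 - 5*A^-6 - A^-10; d^6 = A^12 + 6*A^8 + 15*A^4 + 20 + 15*A^-4 + 6*A^-8 + A^-12.
  A^8 * (d^6) = A^20 + 6*A^16 + 15*A^12 + 20*A^8 + 15*A^4 + 6 + A^-4
  A^6 * (8*d^5) = -8*A^16 - 40*A^12 - 80*A^8 - 80*A^4 - 40 - 8*A^-4
  A^4 * (28*d^4) = 28*A^12 + 112*A^8 + 168*A^4 + 112 + 28*A^-4
  A^2 * (55*d^3 + d^5) = -A^12 - 60*A^8 - 175*A^4 - 175 - 60*A^-4 - A^-8
  A^0 * (65*d^2 + 5*d^4) = 5*A^8 + 85*A^4 + 160 + 85*A^-4 + 5*A^-8
  A^-2 * (46*d + 10*d^3) = -10*A^4 - 76 - 76*A^-4 - 10*A^-8
  A^-4 * (17 + 11*d^2) = 11 + 39*A^-4 + 11*A^-8
  A^-6 * (8*d) = -8*A^-4 - 8*A^-8
  A^-8 * (d^2) = A^-4 + 2*A^-8 + A^-12
Summing the groups: <K> = A^20 - 2*A^16 + 2*A^12 - 3*A^8 + 3*A^4 - 2 + 2*A^-4 - A^-8 + A^-12
Normalise by the writhe: (-A^3)^(-w) = (-A^3)^(4) = A^12, so f(A) = A^12 * <K> = A^32 - 2*A^28 + 2*A^24 - 3*A^20 + 3*A^16 - 2*A^12 + 2*A^8 - A^4 + 1.
Substitute A = t^(-1/4), i.e. A^e → t^(-e/4): V(t) = 1 - t^-1 + 2*t^-2 - 2*t^-3 + 3*t^-4 - 3*t^-5 + 2*t^-6 - 2*t^-7 + t^-8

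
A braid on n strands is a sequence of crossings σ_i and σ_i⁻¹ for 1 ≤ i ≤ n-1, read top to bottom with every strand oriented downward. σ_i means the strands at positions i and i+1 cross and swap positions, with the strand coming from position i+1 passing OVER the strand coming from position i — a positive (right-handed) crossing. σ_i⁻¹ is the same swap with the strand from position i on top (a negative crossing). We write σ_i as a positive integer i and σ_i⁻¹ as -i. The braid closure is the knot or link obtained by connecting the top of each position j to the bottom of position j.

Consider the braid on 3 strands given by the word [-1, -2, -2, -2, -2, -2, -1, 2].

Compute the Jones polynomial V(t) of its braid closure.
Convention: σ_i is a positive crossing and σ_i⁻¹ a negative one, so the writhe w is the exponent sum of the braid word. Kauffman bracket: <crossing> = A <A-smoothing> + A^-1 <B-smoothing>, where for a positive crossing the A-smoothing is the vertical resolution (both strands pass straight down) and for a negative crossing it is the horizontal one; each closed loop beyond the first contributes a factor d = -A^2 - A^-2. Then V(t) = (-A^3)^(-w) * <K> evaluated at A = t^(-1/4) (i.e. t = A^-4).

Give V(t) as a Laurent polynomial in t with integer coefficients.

Braid: s1^-1 s2^-1 s2^-1 s2^-1 s2^-1 s2^-1 s1^-1 s2 on 3 strands, 8 crossings.
Writhe w = (#positive) - (#negative) = 1 - 7 = -6.
State-sum expansion of <K>. There are 2^8 = 256 states.
Each crossing splits two ways (0=vertical, 1=horizontal). The state's weight is A^(#A-smoothings - #B-smoothings) * d^(loops - 1).
Tabulate the states by total A-exponent and number of loops L (A-exp: L × count):
  A^8: L=6 ×1
  A^6: L=5 ×8
  A^4: L=4 ×25, L=6 ×3
  A^2: L=3 ×40, L=5 ×15, L=7 ×1
  A^0: L=2 ×35, L=4 ×30, L=6 ×5
  A^-2: L=1 ×15, L=3 ×31, L=5 ×10
  A^-4: L=2 ×18, L=4 ×10
  A^-6: L=1 ×2, L=3 ×6
  A^-8: L=2 ×1
Each group contributes A^e * Σ count * d^(L-1):
Powers of d = -A^2 - A^-2: d^2 = A^4 + 2 + A^-4; d^3 = -A^6 - 3*A^2 - 3*A^-2 - A^-6; d^4 = A^8 + 4*A^4 + 6 + 4*A^-4 + A^-8; d^5 = -A^10 - 5*A^6 - 10*A^2 - 10*A^-2 - 5*A^-6 - A^-10; d^6 = A^12 + 6*A^8 + 15*A^4 + 20 + 15*A^-4 + 6*A^-8 + A^-12.
  A^8 * (d^5) = -A^18 - 5*A^14 - 10*A^10 - 10*A^6 - 5*A^2 - A^-2
  A^6 * (8*d^4) = 8*A^14 + 32*A^10 + 48*A^6 + 32*A^2 + 8*A^-2
  A^4 * (25*d^3 + 3*d^5) = -3*A^14 - 40*A^10 - 105*A^6 - 105*A^2 - 40*A^-2 - 3*A^-6
  A^2 * (40*d^2 + 15*d^4 + d^6) = A^14 + 21*A^10 + 115*A^6 + 190*A^2 + 115*A^-2 + 21*A^-6 + A^-10
  A^0 * (35*d + 30*d^3 + 5*d^5) = -5*A^10 - 55*A^6 - 175*A^2 - 175*A^-2 - 55*A^-6 - 5*A^-10
  A^-2 * (15 + 31*d^2 + 10*d^4) = 10*A^6 + 71*A^2 + 137*A^-2 + 71*A^-6 + 10*A^-10
  A^-4 * (18*d + 10*d^3) = -10*A^2 - 48*A^-2 - 48*A^-6 - 10*A^-10
  A^-6 * (2 + 6*d^2) = 6*A^-2 + 14*A^-6 + 6*A^-10
  A^-8 * (d) = -A^-6 - A^-10
Summing the groups: <K> = -A^18 + A^14 - 2*A^10 + 3*A^6 - 2*A^2 + 2*A^-2 - A^-6 + A^-10
Normalise by the writhe: (-A^3)^(-w) = (-A^3)^(6) = A^18, so f(A) = A^18 * <K> = -A^36 + A^32 - 2*A^28 + 3*A^24 - 2*A^20 + 2*A^16 - A^12 + A^8.
Substitute A = t^(-1/4), i.e. A^e → t^(-e/4): V(t) = t^-2 - t^-3 + 2*t^-4 - 2*t^-5 + 3*t^-6 - 2*t^-7 + t^-8 - t^-9

Answer: t^-2 - t^-3 + 2*t^-4 - 2*t^-5 + 3*t^-6 - 2*t^-7 + t^-8 - t^-9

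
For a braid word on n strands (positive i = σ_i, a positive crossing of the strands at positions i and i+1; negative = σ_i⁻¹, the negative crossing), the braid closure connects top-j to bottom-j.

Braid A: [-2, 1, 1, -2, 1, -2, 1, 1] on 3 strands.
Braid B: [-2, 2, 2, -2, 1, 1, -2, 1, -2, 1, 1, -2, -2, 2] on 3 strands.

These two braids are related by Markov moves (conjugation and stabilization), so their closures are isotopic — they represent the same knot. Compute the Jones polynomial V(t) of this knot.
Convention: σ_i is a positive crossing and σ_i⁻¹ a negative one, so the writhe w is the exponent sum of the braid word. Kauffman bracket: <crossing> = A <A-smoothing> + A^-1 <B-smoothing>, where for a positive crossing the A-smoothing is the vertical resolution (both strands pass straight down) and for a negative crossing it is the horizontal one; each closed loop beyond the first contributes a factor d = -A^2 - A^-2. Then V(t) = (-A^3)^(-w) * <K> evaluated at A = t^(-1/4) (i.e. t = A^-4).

-t^6 + 3*t^5 - 5*t^4 + 6*t^3 - 6*t^2 + 6*t - 4 + 3*t^-1 - t^-2

Derivation:
Markov-equivalent braids have isotopic closures, hence identical knot invariants. Strip the Markov moves from each word to reach a common short braid β, then compute V(t) once on β.
Braid A: s2^-1 s1 s1 s2^-1 s1 s2^-1 s1 s1 on 3 strands has no conjugating prefix/suffix or stabilization to strip; take β = s2^-1 s1 s1 s2^-1 s1 s2^-1 s1 s1.
Braid B: s2^-1 s2 s2 s2^-1 s1 s1 s2^-1 s1 s2^-1 s1 s1 s2^-1 s2^-1 s2 on 3 strands reduces by inverse Markov moves (closure unchanged at each step):
  Deconjugate: the word is γ·β·γ⁻¹ with γ = s2^-1 s2 (prefix) and γ⁻¹ = s2^-1 s2 (suffix); strip both.
  Deconjugate: the word is γ·β·γ⁻¹ with γ = s2 (prefix) and γ⁻¹ = s2^-1 (suffix); strip both.
Reduced to β = s2^-1 s1 s1 s2^-1 s1 s2^-1 s1 s1 on 3 strands, 8 crossings.
Both give the same β = s2^-1 s1 s1 s2^-1 s1 s2^-1 s1 s1 on 3 strands, so one state sum suffices:
Braid: s2^-1 s1 s1 s2^-1 s1 s2^-1 s1 s1 on 3 strands, 8 crossings.
Writhe w = (#positive) - (#negative) = 5 - 3 = 2.
Computing the Kauffman bracket via state sum. There are 2^8 = 256 states.
For each crossing: s=0 is the vertical smoothing, s=1 horizontal. Crossing k contributes A^(sign_k * (1 - 2*s_k)); loop factor d = -A^2 - A^-2.
Tabulate the states by total A-exponent and number of loops L (A-exp: L × count):
  A^8: L=4 ×1
  A^6: L=3 ×8
  A^4: L=2 ×26, L=4 ×2
  A^2: L=1 ×35, L=3 ×21
  A^0: L=2 ×63, L=4 ×7
  A^-2: L=3 ×55, L=5 ×1
  A^-4: L=4 ×28
  A^-6: L=5 ×8
  A^-8: L=6 ×1
Each group contributes A^e * Σ count * d^(L-1):
Powers of d = -A^2 - A^-2: d^2 = A^4 + 2 + A^-4; d^3 = -A^6 - 3*A^2 - 3*A^-2 - A^-6; d^4 = A^8 + 4*A^4 + 6 + 4*A^-4 + A^-8; d^5 = -A^10 - 5*A^6 - 10*A^2 - 10*A^-2 - 5*A^-6 - A^-10.
  A^8 * (d^3) = -A^14 - 3*A^10 - 3*A^6 - A^2
  A^6 * (8*d^2) = 8*A^10 + 16*A^6 + 8*A^2
  A^4 * (26*d + 2*d^3) = -2*A^10 - 32*A^6 - 32*A^2 - 2*A^-2
  A^2 * (35 + 21*d^2) = 21*A^6 + 77*A^2 + 21*A^-2
  A^0 * (63*d + 7*d^3) = -7*A^6 - 84*A^2 - 84*A^-2 - 7*A^-6
  A^-2 * (55*d^2 + d^4) = A^6 + 59*A^2 + 116*A^-2 + 59*A^-6 + A^-10
  A^-4 * (28*d^3) = -28*A^2 - 84*A^-2 - 84*A^-6 - 28*A^-10
  A^-6 * (8*d^4) = 8*A^2 + 32*A^-2 + 48*A^-6 + 32*A^-10 + 8*A^-14
  A^-8 * (d^5) = -A^2 - 5*A^-2 - 10*A^-6 - 10*A^-10 - 5*A^-14 - A^-18
Summing the groups: <K> = -A^14 + 3*A^10 - 4*A^6 + 6*A^2 - 6*A^-2 + 6*A^-6 - 5*A^-10 + 3*A^-14 - A^-18
Normalise by the writhe: (-A^3)^(-w) = (-A^3)^(-2) = A^-6, so f(A) = A^-6 * <K> = -A^8 + 3*A^4 - 4 + 6*A^-4 - 6*A^-8 + 6*A^-12 - 5*A^-16 + 3*A^-20 - A^-24.
Substitute A = t^(-1/4), i.e. A^e → t^(-e/4): V(t) = -t^6 + 3*t^5 - 5*t^4 + 6*t^3 - 6*t^2 + 6*t - 4 + 3*t^-1 - t^-2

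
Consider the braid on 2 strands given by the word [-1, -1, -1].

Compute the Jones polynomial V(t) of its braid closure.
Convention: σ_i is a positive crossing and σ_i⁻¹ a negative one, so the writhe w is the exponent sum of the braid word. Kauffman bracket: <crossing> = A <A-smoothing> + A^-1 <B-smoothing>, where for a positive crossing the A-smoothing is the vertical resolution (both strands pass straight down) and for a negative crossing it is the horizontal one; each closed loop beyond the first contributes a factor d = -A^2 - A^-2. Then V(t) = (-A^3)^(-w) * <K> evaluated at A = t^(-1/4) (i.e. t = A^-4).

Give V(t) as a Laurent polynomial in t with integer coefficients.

t^-1 + t^-3 - t^-4

Derivation:
Braid: s1^-1 s1^-1 s1^-1 on 2 strands, 3 crossings.
Writhe w = (#positive) - (#negative) = 0 - 3 = -3.
Enumerate smoothing states for the bracket polynomial. There are 2^3 = 8 states.
Each crossing splits two ways (0=vertical, 1=horizontal). The state's weight is A^(#A-smoothings - #B-smoothings) * d^(loops - 1).
  state 000: A-exp=-3, loops=2, term = A^-3 * d^1
  state 001: A-exp=-1, loops=1, term = A^-1 * d^0
  state 010: A-exp=-1, loops=1, term = A^-1 * d^0
  state 011: A-exp=+1, loops=2, term = A^1 * d^1
  state 100: A-exp=-1, loops=1, term = A^-1 * d^0
  state 101: A-exp=+1, loops=2, term = A^1 * d^1
  state 110: A-exp=+1, loops=2, term = A^1 * d^1
  state 111: A-exp=+3, loops=3, term = A^3 * d^2
Collect the terms by A-exponent (count of states per loop number):
Powers of d = -A^2 - A^-2: d^2 = A^4 + 2 + A^-4.
  A^3 * (d^2) = A^7 + 2*A^3 + A^-1
  A^1 * (3*d) = -3*A^3 - 3*A^-1
  A^-1 * (3) = 3*A^-1
  A^-3 * (d) = -A^-1 - A^-5
Summing the groups: <K> = A^7 - A^3 - A^-5
Normalise by the writhe: (-A^3)^(-w) = (-A^3)^(3) = -A^9, so f(A) = -A^9 * <K> = -A^16 + A^12 + A^4.
Substitute A = t^(-1/4), i.e. A^e → t^(-e/4): V(t) = t^-1 + t^-3 - t^-4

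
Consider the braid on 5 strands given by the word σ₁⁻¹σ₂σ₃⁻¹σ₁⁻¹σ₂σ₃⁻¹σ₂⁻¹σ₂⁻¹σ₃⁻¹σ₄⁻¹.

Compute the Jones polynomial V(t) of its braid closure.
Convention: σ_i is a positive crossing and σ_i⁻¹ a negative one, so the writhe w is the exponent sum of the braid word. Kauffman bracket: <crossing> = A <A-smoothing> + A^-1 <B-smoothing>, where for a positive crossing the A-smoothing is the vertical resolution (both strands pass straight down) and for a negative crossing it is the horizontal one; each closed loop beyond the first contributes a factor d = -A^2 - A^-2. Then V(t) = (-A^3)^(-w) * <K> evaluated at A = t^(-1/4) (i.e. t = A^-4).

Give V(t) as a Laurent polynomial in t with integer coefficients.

2*t^-1 - 3*t^-2 + 4*t^-3 - 4*t^-4 + 4*t^-5 - 3*t^-6 + 2*t^-7 - t^-8

Derivation:
The presented braid s1^-1 s2 s3^-1 s1^-1 s2 s3^-1 s2^-1 s2^-1 s3^-1 s4^-1 on 5 strands reduces by inverse Markov moves (closure unchanged at each step):
  Destabilize: the word has the form β·s4^-1 where s4^-1 occurs only as the final letter (β ∈ B_4); drop it and the last strand → 4 strands.
Reduced to β = s1^-1 s2 s3^-1 s1^-1 s2 s3^-1 s2^-1 s2^-1 s3^-1 on 4 strands, 9 crossings.
Compute on β:
Braid: s1^-1 s2 s3^-1 s1^-1 s2 s3^-1 s2^-1 s2^-1 s3^-1 on 4 strands, 9 crossings.
Writhe w = (#positive) - (#negative) = 2 - 7 = -5.
Enumerate smoothing states for the bracket polynomial. There are 2^9 = 512 states.
For each crossing: s=0 is the vertical smoothing, s=1 horizontal. Crossing k contributes A^(sign_k * (1 - 2*s_k)); loop factor d = -A^2 - A^-2.
Tabulate the states by total A-exponent and number of loops L (A-exp: L × count):
  A^9: L=5 ×1
  A^7: L=4 ×9
  A^5: L=3 ×33, L=5 ×3
  A^3: L=2 ×59, L=4 ×25
  A^1: L=1 ×42, L=3 ×80, L=5 ×4
  A^-1: L=2 ×93, L=4 ×33
  A^-3: L=1 ×19, L=3 ×58, L=5 ×7
  A^-5: L=2 ×19, L=4 ×16, L=6 ×1
  A^-7: L=3 ×7, L=5 ×2
  A^-9: L=4 ×1
Each group contributes A^e * Σ count * d^(L-1):
Powers of d = -A^2 - A^-2: d^2 = A^4 + 2 + A^-4; d^3 = -A^6 - 3*A^2 - 3*A^-2 - A^-6; d^4 = A^8 + 4*A^4 + 6 + 4*A^-4 + A^-8; d^5 = -A^10 - 5*A^6 - 10*A^2 - 10*A^-2 - 5*A^-6 - A^-10.
  A^9 * (d^4) = A^17 + 4*A^13 + 6*A^9 + 4*A^5 + A
  A^7 * (9*d^3) = -9*A^13 - 27*A^9 - 27*A^5 - 9*A
  A^5 * (33*d^2 + 3*d^4) = 3*A^13 + 45*A^9 + 84*A^5 + 45*A + 3*A^-3
  A^3 * (59*d + 25*d^3) = -25*A^9 - 134*A^5 - 134*A - 25*A^-3
  A^1 * (42 + 80*d^2 + 4*d^4) = 4*A^9 + 96*A^5 + 226*A + 96*A^-3 + 4*A^-7
  A^-1 * (93*d + 33*d^3) = -33*A^5 - 192*A - 192*A^-3 - 33*A^-7
  A^-3 * (19 + 58*d^2 + 7*d^4) = 7*A^5 + 86*A + 177*A^-3 + 86*A^-7 + 7*A^-11
  A^-5 * (19*d + 16*d^3 + d^5) = -A^5 - 21*A - 77*A^-3 - 77*A^-7 - 21*A^-11 - A^-15
  A^-7 * (7*d^2 + 2*d^4) = 2*A + 15*A^-3 + 26*A^-7 + 15*A^-11 + 2*A^-15
  A^-9 * (d^3) = -A^-3 - 3*A^-7 - 3*A^-11 - A^-15
Summing the groups: <K> = A^17 - 2*A^13 + 3*A^9 - 4*A^5 + 4*A - 4*A^-3 + 3*A^-7 - 2*A^-11
Normalise by the writhe: (-A^3)^(-w) = (-A^3)^(5) = -A^15, so f(A) = -A^15 * <K> = -A^32 + 2*A^28 - 3*A^24 + 4*A^20 - 4*A^16 + 4*A^12 - 3*A^8 + 2*A^4.
Substitute A = t^(-1/4), i.e. A^e → t^(-e/4): V(t) = 2*t^-1 - 3*t^-2 + 4*t^-3 - 4*t^-4 + 4*t^-5 - 3*t^-6 + 2*t^-7 - t^-8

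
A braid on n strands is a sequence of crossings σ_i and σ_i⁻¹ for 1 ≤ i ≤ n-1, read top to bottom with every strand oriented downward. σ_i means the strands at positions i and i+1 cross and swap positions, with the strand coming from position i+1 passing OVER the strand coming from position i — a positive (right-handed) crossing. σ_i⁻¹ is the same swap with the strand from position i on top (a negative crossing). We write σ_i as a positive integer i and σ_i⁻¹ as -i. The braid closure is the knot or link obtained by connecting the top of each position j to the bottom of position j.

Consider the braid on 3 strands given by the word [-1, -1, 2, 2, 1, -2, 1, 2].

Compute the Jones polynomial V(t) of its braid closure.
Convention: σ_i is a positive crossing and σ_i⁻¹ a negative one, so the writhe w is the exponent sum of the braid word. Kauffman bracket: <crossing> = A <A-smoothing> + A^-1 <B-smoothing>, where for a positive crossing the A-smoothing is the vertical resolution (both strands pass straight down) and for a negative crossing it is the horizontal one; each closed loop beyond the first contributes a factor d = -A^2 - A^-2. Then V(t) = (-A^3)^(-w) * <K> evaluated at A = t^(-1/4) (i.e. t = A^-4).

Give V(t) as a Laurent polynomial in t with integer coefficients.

Braid: s1^-1 s1^-1 s2 s2 s1 s2^-1 s1 s2 on 3 strands, 8 crossings.
Writhe w = (#positive) - (#negative) = 5 - 3 = 2.
State-sum expansion of <K>. There are 2^8 = 256 states.
Each crossing splits two ways (0=vertical, 1=horizontal). The state's weight is A^(#A-smoothings - #B-smoothings) * d^(loops - 1).
Tabulate the states by total A-exponent and number of loops L (A-exp: L × count):
  A^8: L=2 ×1
  A^6: L=1 ×2, L=3 ×6
  A^4: L=2 ×19, L=4 ×9
  A^2: L=1 ×14, L=3 ×39, L=5 ×3
  A^0: L=2 ×52, L=4 ×18
  A^-2: L=1 ×21, L=3 ×33, L=5 ×2
  A^-4: L=2 ×22, L=4 ×6
  A^-6: L=3 ×8
  A^-8: L=4 ×1
Each group contributes A^e * Σ count * d^(L-1):
Powers of d = -A^2 - A^-2: d^2 = A^4 + 2 + A^-4; d^3 = -A^6 - 3*A^2 - 3*A^-2 - A^-6; d^4 = A^8 + 4*A^4 + 6 + 4*A^-4 + A^-8.
  A^8 * (d) = -A^10 - A^6
  A^6 * (2 + 6*d^2) = 6*A^10 + 14*A^6 + 6*A^2
  A^4 * (19*d + 9*d^3) = -9*A^10 - 46*A^6 - 46*A^2 - 9*A^-2
  A^2 * (14 + 39*d^2 + 3*d^4) = 3*A^10 + 51*A^6 + 110*A^2 + 51*A^-2 + 3*A^-6
  A^0 * (52*d + 18*d^3) = -18*A^6 - 106*A^2 - 106*A^-2 - 18*A^-6
  A^-2 * (21 + 33*d^2 + 2*d^4) = 2*A^6 + 41*A^2 + 99*A^-2 + 41*A^-6 + 2*A^-10
  A^-4 * (22*d + 6*d^3) = -6*A^2 - 40*A^-2 - 40*A^-6 - 6*A^-10
  A^-6 * (8*d^2) = 8*A^-2 + 16*A^-6 + 8*A^-10
  A^-8 * (d^3) = -A^-2 - 3*A^-6 - 3*A^-10 - A^-14
Summing the groups: <K> = -A^10 + 2*A^6 - A^2 + 2*A^-2 - A^-6 + A^-10 - A^-14
Normalise by the writhe: (-A^3)^(-w) = (-A^3)^(-2) = A^-6, so f(A) = A^-6 * <K> = -A^4 + 2 - A^-4 + 2*A^-8 - A^-12 + A^-16 - A^-20.
Substitute A = t^(-1/4), i.e. A^e → t^(-e/4): V(t) = -t^5 + t^4 - t^3 + 2*t^2 - t + 2 - t^-1

Answer: -t^5 + t^4 - t^3 + 2*t^2 - t + 2 - t^-1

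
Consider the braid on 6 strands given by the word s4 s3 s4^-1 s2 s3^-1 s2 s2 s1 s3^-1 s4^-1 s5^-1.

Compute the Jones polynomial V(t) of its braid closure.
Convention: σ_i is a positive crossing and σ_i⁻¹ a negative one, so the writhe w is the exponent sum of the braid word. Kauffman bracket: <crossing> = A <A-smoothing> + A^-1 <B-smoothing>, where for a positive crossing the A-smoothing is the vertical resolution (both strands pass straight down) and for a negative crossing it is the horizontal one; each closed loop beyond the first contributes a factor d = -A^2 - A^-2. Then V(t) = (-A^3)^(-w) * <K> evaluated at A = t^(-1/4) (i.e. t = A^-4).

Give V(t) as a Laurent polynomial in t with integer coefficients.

-t^4 + t^3 + t

Derivation:
The presented braid s4 s3 s4^-1 s2 s3^-1 s2 s2 s1 s3^-1 s4^-1 s5^-1 on 6 strands reduces by inverse Markov moves (closure unchanged at each step):
  Destabilize: the word has the form β·s5^-1 where s5^-1 occurs only as the final letter (β ∈ B_5); drop it and the last strand → 5 strands.
  Deconjugate: the word is γ·β·γ⁻¹ with γ = s4 (prefix) and γ⁻¹ = s4^-1 (suffix); strip both.
Reduced to β = s3 s4^-1 s2 s3^-1 s2 s2 s1 s3^-1 on 5 strands, 8 crossings.
Compute on β:
Braid: s3 s4^-1 s2 s3^-1 s2 s2 s1 s3^-1 on 5 strands, 8 crossings.
Writhe w = (#positive) - (#negative) = 5 - 3 = 2.
Enumerate smoothing states for the bracket polynomial. There are 2^8 = 256 states.
Each crossing splits two ways (0=vertical, 1=horizontal). The state's weight is A^(#A-smoothings - #B-smoothings) * d^(loops - 1).
Tabulate the states by total A-exponent and number of loops L (A-exp: L × count):
  A^8: L=4 ×1
  A^6: L=3 ×6, L=5 ×2
  A^4: L=2 ×13, L=4 ×14, L=6 ×1
  A^2: L=1 ×8, L=3 ×39, L=5 ×9
  A^0: L=2 ×32, L=4 ×37, L=6 ×1
  A^-2: L=1 ×5, L=3 ×38, L=5 ×13
  A^-4: L=2 ×9, L=4 ×17, L=6 ×2
  A^-6: L=3 ×5, L=5 ×3
  A^-8: L=4 ×1
Each group contributes A^e * Σ count * d^(L-1):
Powers of d = -A^2 - A^-2: d^2 = A^4 + 2 + A^-4; d^3 = -A^6 - 3*A^2 - 3*A^-2 - A^-6; d^4 = A^8 + 4*A^4 + 6 + 4*A^-4 + A^-8; d^5 = -A^10 - 5*A^6 - 10*A^2 - 10*A^-2 - 5*A^-6 - A^-10.
  A^8 * (d^3) = -A^14 - 3*A^10 - 3*A^6 - A^2
  A^6 * (6*d^2 + 2*d^4) = 2*A^14 + 14*A^10 + 24*A^6 + 14*A^2 + 2*A^-2
  A^4 * (13*d + 14*d^3 + d^5) = -A^14 - 19*A^10 - 65*A^6 - 65*A^2 - 19*A^-2 - A^-6
  A^2 * (8 + 39*d^2 + 9*d^4) = 9*A^10 + 75*A^6 + 140*A^2 + 75*A^-2 + 9*A^-6
  A^0 * (32*d + 37*d^3 + d^5) = -A^10 - 42*A^6 - 153*A^2 - 153*A^-2 - 42*A^-6 - A^-10
  A^-2 * (5 + 38*d^2 + 13*d^4) = 13*A^6 + 90*A^2 + 159*A^-2 + 90*A^-6 + 13*A^-10
  A^-4 * (9*d + 17*d^3 + 2*d^5) = -2*A^6 - 27*A^2 - 80*A^-2 - 80*A^-6 - 27*A^-10 - 2*A^-14
  A^-6 * (5*d^2 + 3*d^4) = 3*A^2 + 17*A^-2 + 28*A^-6 + 17*A^-10 + 3*A^-14
  A^-8 * (d^3) = -A^-2 - 3*A^-6 - 3*A^-10 - A^-14
Summing the groups: <K> = A^2 + A^-6 - A^-10
Normalise by the writhe: (-A^3)^(-w) = (-A^3)^(-2) = A^-6, so f(A) = A^-6 * <K> = A^-4 + A^-12 - A^-16.
Substitute A = t^(-1/4), i.e. A^e → t^(-e/4): V(t) = -t^4 + t^3 + t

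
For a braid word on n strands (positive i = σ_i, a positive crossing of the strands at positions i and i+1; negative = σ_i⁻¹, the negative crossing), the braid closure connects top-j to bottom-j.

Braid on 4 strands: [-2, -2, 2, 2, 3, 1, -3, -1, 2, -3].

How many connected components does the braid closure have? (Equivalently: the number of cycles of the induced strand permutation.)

2

Derivation:
Track the strand permutation on 4 strands, starting from identity.
  step 1: s2^-1 swaps positions 2,3 -> [1 3 2 4]
  step 2: s2^-1 swaps positions 2,3 -> [1 2 3 4]
  step 3: s2 swaps positions 2,3 -> [1 3 2 4]
  step 4: s2 swaps positions 2,3 -> [1 2 3 4]
  step 5: s3 swaps positions 3,4 -> [1 2 4 3]
  step 6: s1 swaps positions 1,2 -> [2 1 4 3]
  step 7: s3^-1 swaps positions 3,4 -> [2 1 3 4]
  step 8: s1^-1 swaps positions 1,2 -> [1 2 3 4]
  step 9: s2 swaps positions 2,3 -> [1 3 2 4]
  step 10: s3^-1 swaps positions 3,4 -> [1 3 4 2]
Final permutation (position -> original strand): [1 3 4 2]
Closure components = cycle count of this permutation = 2.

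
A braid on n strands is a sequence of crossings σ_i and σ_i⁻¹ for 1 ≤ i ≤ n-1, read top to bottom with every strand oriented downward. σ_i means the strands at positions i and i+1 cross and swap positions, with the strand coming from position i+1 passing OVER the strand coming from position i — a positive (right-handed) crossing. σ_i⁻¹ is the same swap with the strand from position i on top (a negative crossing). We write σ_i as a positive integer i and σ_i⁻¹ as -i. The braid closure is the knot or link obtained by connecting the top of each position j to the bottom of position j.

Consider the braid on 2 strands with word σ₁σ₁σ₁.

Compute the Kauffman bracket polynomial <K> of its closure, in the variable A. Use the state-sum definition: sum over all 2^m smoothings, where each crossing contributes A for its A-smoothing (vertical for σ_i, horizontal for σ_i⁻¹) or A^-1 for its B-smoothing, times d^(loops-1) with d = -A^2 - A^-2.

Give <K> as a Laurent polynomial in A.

-A^5 - A^-3 + A^-7

Derivation:
Braid: s1 s1 s1 on 2 strands, 3 crossings.
Writhe w = (#positive) - (#negative) = 3 - 0 = 3.
State-sum expansion of <K>. There are 2^3 = 8 states.
Each crossing splits two ways (0=vertical, 1=horizontal). The state's weight is A^(#A-smoothings - #B-smoothings) * d^(loops - 1).
  state 000: A-exp=+3, loops=2, term = A^3 * d^1
  state 001: A-exp=+1, loops=1, term = A^1 * d^0
  state 010: A-exp=+1, loops=1, term = A^1 * d^0
  state 011: A-exp=-1, loops=2, term = A^-1 * d^1
  state 100: A-exp=+1, loops=1, term = A^1 * d^0
  state 101: A-exp=-1, loops=2, term = A^-1 * d^1
  state 110: A-exp=-1, loops=2, term = A^-1 * d^1
  state 111: A-exp=-3, loops=3, term = A^-3 * d^2
Collect the terms by A-exponent (count of states per loop number):
Powers of d = -A^2 - A^-2: d^2 = A^4 + 2 + A^-4.
  A^3 * (d) = -A^5 - A
  A^1 * (3) = 3*A
  A^-1 * (3*d) = -3*A - 3*A^-3
  A^-3 * (d^2) = A + 2*A^-3 + A^-7
Summing the groups: <K> = -A^5 - A^-3 + A^-7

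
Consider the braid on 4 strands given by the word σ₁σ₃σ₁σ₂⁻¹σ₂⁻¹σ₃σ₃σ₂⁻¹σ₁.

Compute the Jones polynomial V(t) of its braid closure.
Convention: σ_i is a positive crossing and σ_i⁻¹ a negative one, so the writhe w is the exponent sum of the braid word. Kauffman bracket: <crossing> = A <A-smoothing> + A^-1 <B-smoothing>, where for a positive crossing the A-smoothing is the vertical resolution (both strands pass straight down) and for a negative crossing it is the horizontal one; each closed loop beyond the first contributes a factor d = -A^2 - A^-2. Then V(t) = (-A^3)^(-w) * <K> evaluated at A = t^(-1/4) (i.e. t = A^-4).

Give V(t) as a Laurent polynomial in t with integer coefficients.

Braid: s1 s3 s1 s2^-1 s2^-1 s3 s3 s2^-1 s1 on 4 strands, 9 crossings.
Writhe w = (#positive) - (#negative) = 6 - 3 = 3.
Computing the Kauffman bracket via state sum. There are 2^9 = 512 states.
Each crossing splits two ways (0=vertical, 1=horizontal). The state's weight is A^(#A-smoothings - #B-smoothings) * d^(loops - 1).
Tabulate the states by total A-exponent and number of loops L (A-exp: L × count):
  A^9: L=5 ×1
  A^7: L=4 ×9
  A^5: L=3 ×32, L=5 ×4
  A^3: L=2 ×55, L=4 ×28, L=6 ×1
  A^1: L=1 ×39, L=3 ×77, L=5 ×10
  A^-1: L=2 ×81, L=4 ×44, L=6 ×1
  A^-3: L=3 ×73, L=5 ×11
  A^-5: L=4 ×35, L=6 ×1
  A^-7: L=5 ×9
  A^-9: L=6 ×1
Each group contributes A^e * Σ count * d^(L-1):
Powers of d = -A^2 - A^-2: d^2 = A^4 + 2 + A^-4; d^3 = -A^6 - 3*A^2 - 3*A^-2 - A^-6; d^4 = A^8 + 4*A^4 + 6 + 4*A^-4 + A^-8; d^5 = -A^10 - 5*A^6 - 10*A^2 - 10*A^-2 - 5*A^-6 - A^-10.
  A^9 * (d^4) = A^17 + 4*A^13 + 6*A^9 + 4*A^5 + A
  A^7 * (9*d^3) = -9*A^13 - 27*A^9 - 27*A^5 - 9*A
  A^5 * (32*d^2 + 4*d^4) = 4*A^13 + 48*A^9 + 88*A^5 + 48*A + 4*A^-3
  A^3 * (55*d + 28*d^3 + d^5) = -A^13 - 33*A^9 - 149*A^5 - 149*A - 33*A^-3 - A^-7
  A^1 * (39 + 77*d^2 + 10*d^4) = 10*A^9 + 117*A^5 + 253*A + 117*A^-3 + 10*A^-7
  A^-1 * (81*d + 44*d^3 + d^5) = -A^9 - 49*A^5 - 223*A - 223*A^-3 - 49*A^-7 - A^-11
  A^-3 * (73*d^2 + 11*d^4) = 11*A^5 + 117*A + 212*A^-3 + 117*A^-7 + 11*A^-11
  A^-5 * (35*d^3 + d^5) = -A^5 - 40*A - 115*A^-3 - 115*A^-7 - 40*A^-11 - A^-15
  A^-7 * (9*d^4) = 9*A + 36*A^-3 + 54*A^-7 + 36*A^-11 + 9*A^-15
  A^-9 * (d^5) = -A - 5*A^-3 - 10*A^-7 - 10*A^-11 - 5*A^-15 - A^-19
Summing the groups: <K> = A^17 - 2*A^13 + 3*A^9 - 6*A^5 + 6*A - 7*A^-3 + 6*A^-7 - 4*A^-11 + 3*A^-15 - A^-19
Normalise by the writhe: (-A^3)^(-w) = (-A^3)^(-3) = -A^-9, so f(A) = -A^-9 * <K> = -A^8 + 2*A^4 - 3 + 6*A^-4 - 6*A^-8 + 7*A^-12 - 6*A^-16 + 4*A^-20 - 3*A^-24 + A^-28.
Substitute A = t^(-1/4), i.e. A^e → t^(-e/4): V(t) = t^7 - 3*t^6 + 4*t^5 - 6*t^4 + 7*t^3 - 6*t^2 + 6*t - 3 + 2*t^-1 - t^-2

Answer: t^7 - 3*t^6 + 4*t^5 - 6*t^4 + 7*t^3 - 6*t^2 + 6*t - 3 + 2*t^-1 - t^-2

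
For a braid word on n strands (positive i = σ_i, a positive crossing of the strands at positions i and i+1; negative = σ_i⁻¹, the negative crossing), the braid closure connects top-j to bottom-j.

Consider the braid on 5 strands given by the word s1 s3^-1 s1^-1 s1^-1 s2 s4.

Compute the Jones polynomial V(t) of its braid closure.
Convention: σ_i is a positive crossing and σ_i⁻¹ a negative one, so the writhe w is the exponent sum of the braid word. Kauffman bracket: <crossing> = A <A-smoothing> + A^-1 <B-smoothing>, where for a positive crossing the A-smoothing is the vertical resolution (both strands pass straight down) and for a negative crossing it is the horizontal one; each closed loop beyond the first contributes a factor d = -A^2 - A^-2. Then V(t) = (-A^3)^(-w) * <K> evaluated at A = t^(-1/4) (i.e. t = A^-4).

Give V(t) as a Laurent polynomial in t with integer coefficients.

The presented braid s1 s3^-1 s1^-1 s1^-1 s2 s4 on 5 strands reduces by inverse Markov moves (closure unchanged at each step):
  Destabilize: the word has the form β·s4 where s4 occurs only as the final letter (β ∈ B_4); drop it and the last strand → 4 strands.
Reduced to β = s1 s3^-1 s1^-1 s1^-1 s2 on 4 strands, 5 crossings.
Compute on β:
Braid: s1 s3^-1 s1^-1 s1^-1 s2 on 4 strands, 5 crossings.
Writhe w = (#positive) - (#negative) = 2 - 3 = -1.
Computing the Kauffman bracket via state sum. There are 2^5 = 32 states.
Smooth each crossing (0=||, 1=⌣⌢); contribution A^(Σ sign_k(1-2s_k)) * d^(L-1).
  state 00000: A-exp=-1, loops=4, term = A^-1 * d^3
  state 00001: A-exp=-3, loops=3, term = A^-3 * d^2
  state 00010: A-exp=+1, loops=3, term = A^1 * d^2
  state 00011: A-exp=-1, loops=2, term = A^-1 * d^1
  state 00100: A-exp=+1, loops=3, term = A^1 * d^2
  state 00101: A-exp=-1, loops=2, term = A^-1 * d^1
  state 00110: A-exp=+3, loops=4, term = A^3 * d^3
  state 00111: A-exp=+1, loops=3, term = A^1 * d^2
  state 01000: A-exp=+1, loops=3, term = A^1 * d^2
  state 01001: A-exp=-1, loops=2, term = A^-1 * d^1
  state 01010: A-exp=+3, loops=2, term = A^3 * d^1
  state 01011: A-exp=+1, loops=1, term = A^1 * d^0
  state 01100: A-exp=+3, loops=2, term = A^3 * d^1
  state 01101: A-exp=+1, loops=1, term = A^1 * d^0
  state 01110: A-exp=+5, loops=3, term = A^5 * d^2
  state 01111: A-exp=+3, loops=2, term = A^3 * d^1
  state 10000: A-exp=-3, loops=3, term = A^-3 * d^2
  state 10001: A-exp=-5, loops=2, term = A^-5 * d^1
  state 10010: A-exp=-1, loops=4, term = A^-1 * d^3
  state 10011: A-exp=-3, loops=3, term = A^-3 * d^2
  state 10100: A-exp=-1, loops=4, term = A^-1 * d^3
  state 10101: A-exp=-3, loops=3, term = A^-3 * d^2
  state 10110: A-exp=+1, loops=5, term = A^1 * d^4
  state 10111: A-exp=-1, loops=4, term = A^-1 * d^3
  state 11000: A-exp=-1, loops=2, term = A^-1 * d^1
  state 11001: A-exp=-3, loops=1, term = A^-3 * d^0
  state 11010: A-exp=+1, loops=3, term = A^1 * d^2
  state 11011: A-exp=-1, loops=2, term = A^-1 * d^1
  state 11100: A-exp=+1, loops=3, term = A^1 * d^2
  state 11101: A-exp=-1, loops=2, term = A^-1 * d^1
  state 11110: A-exp=+3, loops=4, term = A^3 * d^3
  state 11111: A-exp=+1, loops=3, term = A^1 * d^2
Collect the terms by A-exponent (count of states per loop number):
Powers of d = -A^2 - A^-2: d^2 = A^4 + 2 + A^-4; d^3 = -A^6 - 3*A^2 - 3*A^-2 - A^-6; d^4 = A^8 + 4*A^4 + 6 + 4*A^-4 + A^-8.
  A^5 * (d^2) = A^9 + 2*A^5 + A
  A^3 * (3*d + 2*d^3) = -2*A^9 - 9*A^5 - 9*A - 2*A^-3
  A^1 * (2 + 7*d^2 + d^4) = A^9 + 11*A^5 + 22*A + 11*A^-3 + A^-7
  A^-1 * (6*d + 4*d^3) = -4*A^5 - 18*A - 18*A^-3 - 4*A^-7
  A^-3 * (1 + 4*d^2) = 4*A + 9*A^-3 + 4*A^-7
  A^-5 * (d) = -A^-3 - A^-7
Summing the groups: <K> = -A^-3
Normalise by the writhe: (-A^3)^(-w) = (-A^3)^(1) = -A^3, so f(A) = -A^3 * <K> = 1.
Substitute A = t^(-1/4), i.e. A^e → t^(-e/4): V(t) = 1

Answer: 1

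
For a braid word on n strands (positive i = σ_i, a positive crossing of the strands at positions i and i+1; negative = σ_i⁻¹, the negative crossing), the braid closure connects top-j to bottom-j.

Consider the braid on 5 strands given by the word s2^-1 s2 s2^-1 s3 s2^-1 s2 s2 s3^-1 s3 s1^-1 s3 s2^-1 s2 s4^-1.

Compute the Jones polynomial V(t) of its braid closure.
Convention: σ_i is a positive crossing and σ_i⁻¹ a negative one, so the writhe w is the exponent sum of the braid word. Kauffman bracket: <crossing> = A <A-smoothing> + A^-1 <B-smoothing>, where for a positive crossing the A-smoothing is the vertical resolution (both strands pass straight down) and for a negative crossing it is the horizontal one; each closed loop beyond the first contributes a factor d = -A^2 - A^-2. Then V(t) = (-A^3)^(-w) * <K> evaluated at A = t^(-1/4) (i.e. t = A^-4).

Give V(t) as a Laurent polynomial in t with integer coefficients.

1

Derivation:
The presented braid s2^-1 s2 s2^-1 s3 s2^-1 s2 s2 s3^-1 s3 s1^-1 s3 s2^-1 s2 s4^-1 on 5 strands reduces by inverse Markov moves (closure unchanged at each step):
  Destabilize: the word has the form β·s4^-1 where s4^-1 occurs only as the final letter (β ∈ B_4); drop it and the last strand → 4 strands.
  Deconjugate: the word is γ·β·γ⁻¹ with γ = s2^-1 s2 (prefix) and γ⁻¹ = s2^-1 s2 (suffix); strip both.
Reduced to β = s2^-1 s3 s2^-1 s2 s2 s3^-1 s3 s1^-1 s3 on 4 strands, 9 crossings.
Compute on β:
First cancel adjacent σ_i σ_i⁻¹ pairs (Reidemeister II — same braid, same closure): s2^-1 s3 s2^-1 s2 s2 s3^-1 s3 s1^-1 s3 → s2^-1 s3 s2 s1^-1 s3.
Braid: s2^-1 s3 s2 s1^-1 s3 on 4 strands, 5 crossings.
Writhe w = (#positive) - (#negative) = 3 - 2 = 1.
Computing the Kauffman bracket via state sum. There are 2^5 = 32 states.
Smooth each crossing (0=||, 1=⌣⌢); contribution A^(Σ sign_k(1-2s_k)) * d^(L-1).
  state 00000: A-exp=+1, loops=4, term = A^1 * d^3
  state 00001: A-exp=-1, loops=3, term = A^-1 * d^2
  state 00010: A-exp=+3, loops=3, term = A^3 * d^2
  state 00011: A-exp=+1, loops=2, term = A^1 * d^1
  state 00100: A-exp=-1, loops=3, term = A^-1 * d^2
  state 00101: A-exp=-3, loops=2, term = A^-3 * d^1
  state 00110: A-exp=+1, loops=2, term = A^1 * d^1
  state 00111: A-exp=-1, loops=1, term = A^-1 * d^0
  state 01000: A-exp=-1, loops=3, term = A^-1 * d^2
  state 01001: A-exp=-3, loops=4, term = A^-3 * d^3
  state 01010: A-exp=+1, loops=2, term = A^1 * d^1
  state 01011: A-exp=-1, loops=3, term = A^-1 * d^2
  state 01100: A-exp=-3, loops=2, term = A^-3 * d^1
  state 01101: A-exp=-5, loops=3, term = A^-5 * d^2
  state 01110: A-exp=-1, loops=1, term = A^-1 * d^0
  state 01111: A-exp=-3, loops=2, term = A^-3 * d^1
  state 10000: A-exp=+3, loops=3, term = A^3 * d^2
  state 10001: A-exp=+1, loops=2, term = A^1 * d^1
  state 10010: A-exp=+5, loops=2, term = A^5 * d^1
  state 10011: A-exp=+3, loops=1, term = A^3 * d^0
  state 10100: A-exp=+1, loops=4, term = A^1 * d^3
  state 10101: A-exp=-1, loops=3, term = A^-1 * d^2
  state 10110: A-exp=+3, loops=3, term = A^3 * d^2
  state 10111: A-exp=+1, loops=2, term = A^1 * d^1
  state 11000: A-exp=+1, loops=2, term = A^1 * d^1
  state 11001: A-exp=-1, loops=3, term = A^-1 * d^2
  state 11010: A-exp=+3, loops=1, term = A^3 * d^0
  state 11011: A-exp=+1, loops=2, term = A^1 * d^1
  state 11100: A-exp=-1, loops=3, term = A^-1 * d^2
  state 11101: A-exp=-3, loops=2, term = A^-3 * d^1
  state 11110: A-exp=+1, loops=2, term = A^1 * d^1
  state 11111: A-exp=-1, loops=1, term = A^-1 * d^0
Collect the terms by A-exponent (count of states per loop number):
Powers of d = -A^2 - A^-2: d^2 = A^4 + 2 + A^-4; d^3 = -A^6 - 3*A^2 - 3*A^-2 - A^-6.
  A^5 * (d) = -A^7 - A^3
  A^3 * (2 + 3*d^2) = 3*A^7 + 8*A^3 + 3*A^-1
  A^1 * (8*d + 2*d^3) = -2*A^7 - 14*A^3 - 14*A^-1 - 2*A^-5
  A^-1 * (3 + 7*d^2) = 7*A^3 + 17*A^-1 + 7*A^-5
  A^-3 * (4*d + d^3) = -A^3 - 7*A^-1 - 7*A^-5 - A^-9
  A^-5 * (d^2) = A^-1 + 2*A^-5 + A^-9
Summing the groups: <K> = -A^3
Normalise by the writhe: (-A^3)^(-w) = (-A^3)^(-1) = -A^-3, so f(A) = -A^-3 * <K> = 1.
Substitute A = t^(-1/4), i.e. A^e → t^(-e/4): V(t) = 1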